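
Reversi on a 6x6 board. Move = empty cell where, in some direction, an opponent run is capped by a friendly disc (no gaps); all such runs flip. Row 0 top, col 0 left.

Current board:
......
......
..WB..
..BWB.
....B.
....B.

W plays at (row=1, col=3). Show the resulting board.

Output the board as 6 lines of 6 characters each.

Place W at (1,3); scan 8 dirs for brackets.
Dir NW: first cell '.' (not opp) -> no flip
Dir N: first cell '.' (not opp) -> no flip
Dir NE: first cell '.' (not opp) -> no flip
Dir W: first cell '.' (not opp) -> no flip
Dir E: first cell '.' (not opp) -> no flip
Dir SW: first cell 'W' (not opp) -> no flip
Dir S: opp run (2,3) capped by W -> flip
Dir SE: first cell '.' (not opp) -> no flip
All flips: (2,3)

Answer: ......
...W..
..WW..
..BWB.
....B.
....B.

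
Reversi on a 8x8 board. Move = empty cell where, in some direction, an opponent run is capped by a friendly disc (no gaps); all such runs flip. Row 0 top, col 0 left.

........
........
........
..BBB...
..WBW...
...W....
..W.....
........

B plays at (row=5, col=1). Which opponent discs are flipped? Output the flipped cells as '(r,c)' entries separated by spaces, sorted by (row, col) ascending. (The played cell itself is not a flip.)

Dir NW: first cell '.' (not opp) -> no flip
Dir N: first cell '.' (not opp) -> no flip
Dir NE: opp run (4,2) capped by B -> flip
Dir W: first cell '.' (not opp) -> no flip
Dir E: first cell '.' (not opp) -> no flip
Dir SW: first cell '.' (not opp) -> no flip
Dir S: first cell '.' (not opp) -> no flip
Dir SE: opp run (6,2), next='.' -> no flip

Answer: (4,2)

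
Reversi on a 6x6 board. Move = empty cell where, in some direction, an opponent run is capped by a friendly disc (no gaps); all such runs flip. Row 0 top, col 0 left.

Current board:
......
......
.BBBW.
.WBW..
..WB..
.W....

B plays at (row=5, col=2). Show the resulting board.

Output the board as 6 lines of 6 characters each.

Answer: ......
......
.BBBW.
.WBW..
..BB..
.WB...

Derivation:
Place B at (5,2); scan 8 dirs for brackets.
Dir NW: first cell '.' (not opp) -> no flip
Dir N: opp run (4,2) capped by B -> flip
Dir NE: first cell 'B' (not opp) -> no flip
Dir W: opp run (5,1), next='.' -> no flip
Dir E: first cell '.' (not opp) -> no flip
Dir SW: edge -> no flip
Dir S: edge -> no flip
Dir SE: edge -> no flip
All flips: (4,2)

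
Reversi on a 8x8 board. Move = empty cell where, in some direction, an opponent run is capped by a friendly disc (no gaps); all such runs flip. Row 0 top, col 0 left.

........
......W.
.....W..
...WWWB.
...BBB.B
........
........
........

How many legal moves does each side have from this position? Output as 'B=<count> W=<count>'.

-- B to move --
(0,5): no bracket -> illegal
(0,6): no bracket -> illegal
(0,7): flips 3 -> legal
(1,4): flips 1 -> legal
(1,5): flips 2 -> legal
(1,7): no bracket -> illegal
(2,2): flips 1 -> legal
(2,3): flips 2 -> legal
(2,4): flips 1 -> legal
(2,6): flips 1 -> legal
(2,7): no bracket -> illegal
(3,2): flips 3 -> legal
(4,2): no bracket -> illegal
(4,6): no bracket -> illegal
B mobility = 8
-- W to move --
(2,6): no bracket -> illegal
(2,7): no bracket -> illegal
(3,2): no bracket -> illegal
(3,7): flips 1 -> legal
(4,2): no bracket -> illegal
(4,6): no bracket -> illegal
(5,2): flips 1 -> legal
(5,3): flips 2 -> legal
(5,4): flips 1 -> legal
(5,5): flips 2 -> legal
(5,6): flips 1 -> legal
(5,7): no bracket -> illegal
W mobility = 6

Answer: B=8 W=6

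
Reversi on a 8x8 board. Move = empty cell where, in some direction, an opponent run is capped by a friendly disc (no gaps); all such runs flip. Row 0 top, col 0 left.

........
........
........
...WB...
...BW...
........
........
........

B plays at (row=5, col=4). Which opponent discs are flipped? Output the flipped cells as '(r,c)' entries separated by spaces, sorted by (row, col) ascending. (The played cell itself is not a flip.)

Dir NW: first cell 'B' (not opp) -> no flip
Dir N: opp run (4,4) capped by B -> flip
Dir NE: first cell '.' (not opp) -> no flip
Dir W: first cell '.' (not opp) -> no flip
Dir E: first cell '.' (not opp) -> no flip
Dir SW: first cell '.' (not opp) -> no flip
Dir S: first cell '.' (not opp) -> no flip
Dir SE: first cell '.' (not opp) -> no flip

Answer: (4,4)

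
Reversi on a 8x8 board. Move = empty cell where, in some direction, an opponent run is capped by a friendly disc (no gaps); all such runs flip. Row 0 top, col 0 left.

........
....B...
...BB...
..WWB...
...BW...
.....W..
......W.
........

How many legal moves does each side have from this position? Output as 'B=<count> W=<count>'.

Answer: B=6 W=8

Derivation:
-- B to move --
(2,1): flips 1 -> legal
(2,2): no bracket -> illegal
(3,1): flips 2 -> legal
(3,5): no bracket -> illegal
(4,1): flips 1 -> legal
(4,2): flips 1 -> legal
(4,5): flips 1 -> legal
(4,6): no bracket -> illegal
(5,3): no bracket -> illegal
(5,4): flips 1 -> legal
(5,6): no bracket -> illegal
(5,7): no bracket -> illegal
(6,4): no bracket -> illegal
(6,5): no bracket -> illegal
(6,7): no bracket -> illegal
(7,5): no bracket -> illegal
(7,6): no bracket -> illegal
(7,7): no bracket -> illegal
B mobility = 6
-- W to move --
(0,3): no bracket -> illegal
(0,4): flips 3 -> legal
(0,5): flips 2 -> legal
(1,2): no bracket -> illegal
(1,3): flips 1 -> legal
(1,5): flips 1 -> legal
(2,2): no bracket -> illegal
(2,5): no bracket -> illegal
(3,5): flips 1 -> legal
(4,2): flips 1 -> legal
(4,5): no bracket -> illegal
(5,2): no bracket -> illegal
(5,3): flips 1 -> legal
(5,4): flips 1 -> legal
W mobility = 8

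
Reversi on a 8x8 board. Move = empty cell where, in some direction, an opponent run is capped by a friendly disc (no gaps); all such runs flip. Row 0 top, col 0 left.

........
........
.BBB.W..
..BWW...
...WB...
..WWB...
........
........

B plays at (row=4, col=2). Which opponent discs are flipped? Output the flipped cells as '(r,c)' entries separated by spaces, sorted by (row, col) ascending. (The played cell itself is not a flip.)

Answer: (4,3)

Derivation:
Dir NW: first cell '.' (not opp) -> no flip
Dir N: first cell 'B' (not opp) -> no flip
Dir NE: opp run (3,3), next='.' -> no flip
Dir W: first cell '.' (not opp) -> no flip
Dir E: opp run (4,3) capped by B -> flip
Dir SW: first cell '.' (not opp) -> no flip
Dir S: opp run (5,2), next='.' -> no flip
Dir SE: opp run (5,3), next='.' -> no flip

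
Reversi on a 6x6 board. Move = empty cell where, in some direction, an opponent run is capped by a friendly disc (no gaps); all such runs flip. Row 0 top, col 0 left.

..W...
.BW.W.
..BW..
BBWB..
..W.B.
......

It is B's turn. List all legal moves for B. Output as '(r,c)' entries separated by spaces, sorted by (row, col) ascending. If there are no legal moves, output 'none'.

(0,1): no bracket -> illegal
(0,3): no bracket -> illegal
(0,4): no bracket -> illegal
(0,5): no bracket -> illegal
(1,3): flips 2 -> legal
(1,5): no bracket -> illegal
(2,1): no bracket -> illegal
(2,4): flips 1 -> legal
(2,5): no bracket -> illegal
(3,4): no bracket -> illegal
(4,1): no bracket -> illegal
(4,3): no bracket -> illegal
(5,1): flips 1 -> legal
(5,2): flips 2 -> legal
(5,3): flips 1 -> legal

Answer: (1,3) (2,4) (5,1) (5,2) (5,3)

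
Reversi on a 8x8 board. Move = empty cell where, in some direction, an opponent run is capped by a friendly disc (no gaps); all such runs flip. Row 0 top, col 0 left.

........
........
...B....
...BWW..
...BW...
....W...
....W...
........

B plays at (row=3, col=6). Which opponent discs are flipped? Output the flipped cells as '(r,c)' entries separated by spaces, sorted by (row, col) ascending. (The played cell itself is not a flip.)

Answer: (3,4) (3,5)

Derivation:
Dir NW: first cell '.' (not opp) -> no flip
Dir N: first cell '.' (not opp) -> no flip
Dir NE: first cell '.' (not opp) -> no flip
Dir W: opp run (3,5) (3,4) capped by B -> flip
Dir E: first cell '.' (not opp) -> no flip
Dir SW: first cell '.' (not opp) -> no flip
Dir S: first cell '.' (not opp) -> no flip
Dir SE: first cell '.' (not opp) -> no flip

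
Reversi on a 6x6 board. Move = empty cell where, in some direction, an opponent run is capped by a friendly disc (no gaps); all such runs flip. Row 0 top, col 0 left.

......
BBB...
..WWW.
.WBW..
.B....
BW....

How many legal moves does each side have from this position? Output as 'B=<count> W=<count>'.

-- B to move --
(1,3): no bracket -> illegal
(1,4): flips 1 -> legal
(1,5): no bracket -> illegal
(2,0): no bracket -> illegal
(2,1): flips 1 -> legal
(2,5): no bracket -> illegal
(3,0): flips 1 -> legal
(3,4): flips 2 -> legal
(3,5): no bracket -> illegal
(4,0): no bracket -> illegal
(4,2): no bracket -> illegal
(4,3): no bracket -> illegal
(4,4): flips 2 -> legal
(5,2): flips 1 -> legal
B mobility = 6
-- W to move --
(0,0): flips 1 -> legal
(0,1): flips 1 -> legal
(0,2): flips 1 -> legal
(0,3): no bracket -> illegal
(1,3): no bracket -> illegal
(2,0): no bracket -> illegal
(2,1): no bracket -> illegal
(3,0): no bracket -> illegal
(4,0): no bracket -> illegal
(4,2): flips 1 -> legal
(4,3): no bracket -> illegal
(5,2): no bracket -> illegal
W mobility = 4

Answer: B=6 W=4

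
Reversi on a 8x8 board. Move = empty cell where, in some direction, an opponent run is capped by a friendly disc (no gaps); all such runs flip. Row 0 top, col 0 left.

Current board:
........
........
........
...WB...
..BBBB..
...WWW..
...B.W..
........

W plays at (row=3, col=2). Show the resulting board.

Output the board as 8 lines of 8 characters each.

Place W at (3,2); scan 8 dirs for brackets.
Dir NW: first cell '.' (not opp) -> no flip
Dir N: first cell '.' (not opp) -> no flip
Dir NE: first cell '.' (not opp) -> no flip
Dir W: first cell '.' (not opp) -> no flip
Dir E: first cell 'W' (not opp) -> no flip
Dir SW: first cell '.' (not opp) -> no flip
Dir S: opp run (4,2), next='.' -> no flip
Dir SE: opp run (4,3) capped by W -> flip
All flips: (4,3)

Answer: ........
........
........
..WWB...
..BWBB..
...WWW..
...B.W..
........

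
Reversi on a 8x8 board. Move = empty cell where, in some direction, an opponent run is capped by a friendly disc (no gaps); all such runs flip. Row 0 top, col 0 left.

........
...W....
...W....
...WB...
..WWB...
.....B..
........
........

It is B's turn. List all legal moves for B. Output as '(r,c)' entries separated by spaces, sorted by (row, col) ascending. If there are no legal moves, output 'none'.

Answer: (1,2) (2,2) (3,2) (4,1) (5,2)

Derivation:
(0,2): no bracket -> illegal
(0,3): no bracket -> illegal
(0,4): no bracket -> illegal
(1,2): flips 1 -> legal
(1,4): no bracket -> illegal
(2,2): flips 1 -> legal
(2,4): no bracket -> illegal
(3,1): no bracket -> illegal
(3,2): flips 1 -> legal
(4,1): flips 2 -> legal
(5,1): no bracket -> illegal
(5,2): flips 1 -> legal
(5,3): no bracket -> illegal
(5,4): no bracket -> illegal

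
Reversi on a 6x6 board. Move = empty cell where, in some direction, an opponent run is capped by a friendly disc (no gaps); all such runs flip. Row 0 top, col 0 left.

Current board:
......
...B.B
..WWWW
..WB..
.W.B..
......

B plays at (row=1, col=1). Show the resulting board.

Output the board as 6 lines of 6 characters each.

Answer: ......
.B.B.B
..BWWW
..WB..
.W.B..
......

Derivation:
Place B at (1,1); scan 8 dirs for brackets.
Dir NW: first cell '.' (not opp) -> no flip
Dir N: first cell '.' (not opp) -> no flip
Dir NE: first cell '.' (not opp) -> no flip
Dir W: first cell '.' (not opp) -> no flip
Dir E: first cell '.' (not opp) -> no flip
Dir SW: first cell '.' (not opp) -> no flip
Dir S: first cell '.' (not opp) -> no flip
Dir SE: opp run (2,2) capped by B -> flip
All flips: (2,2)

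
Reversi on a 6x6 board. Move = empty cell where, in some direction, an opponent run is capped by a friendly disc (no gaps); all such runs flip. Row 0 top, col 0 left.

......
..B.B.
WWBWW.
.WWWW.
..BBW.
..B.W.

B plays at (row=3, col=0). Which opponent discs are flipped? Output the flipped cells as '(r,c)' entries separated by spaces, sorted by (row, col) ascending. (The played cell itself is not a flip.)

Answer: (2,1)

Derivation:
Dir NW: edge -> no flip
Dir N: opp run (2,0), next='.' -> no flip
Dir NE: opp run (2,1) capped by B -> flip
Dir W: edge -> no flip
Dir E: opp run (3,1) (3,2) (3,3) (3,4), next='.' -> no flip
Dir SW: edge -> no flip
Dir S: first cell '.' (not opp) -> no flip
Dir SE: first cell '.' (not opp) -> no flip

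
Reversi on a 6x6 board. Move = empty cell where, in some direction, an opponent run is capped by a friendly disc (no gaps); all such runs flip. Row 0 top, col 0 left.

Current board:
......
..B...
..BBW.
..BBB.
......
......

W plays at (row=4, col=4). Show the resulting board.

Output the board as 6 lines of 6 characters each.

Answer: ......
..B...
..BBW.
..BBW.
....W.
......

Derivation:
Place W at (4,4); scan 8 dirs for brackets.
Dir NW: opp run (3,3) (2,2), next='.' -> no flip
Dir N: opp run (3,4) capped by W -> flip
Dir NE: first cell '.' (not opp) -> no flip
Dir W: first cell '.' (not opp) -> no flip
Dir E: first cell '.' (not opp) -> no flip
Dir SW: first cell '.' (not opp) -> no flip
Dir S: first cell '.' (not opp) -> no flip
Dir SE: first cell '.' (not opp) -> no flip
All flips: (3,4)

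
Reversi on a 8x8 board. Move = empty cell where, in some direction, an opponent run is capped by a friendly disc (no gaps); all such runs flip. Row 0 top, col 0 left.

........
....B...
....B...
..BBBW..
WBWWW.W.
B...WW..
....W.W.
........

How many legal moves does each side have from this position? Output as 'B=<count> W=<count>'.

Answer: B=10 W=9

Derivation:
-- B to move --
(2,5): no bracket -> illegal
(2,6): no bracket -> illegal
(3,0): flips 1 -> legal
(3,1): no bracket -> illegal
(3,6): flips 1 -> legal
(3,7): no bracket -> illegal
(4,5): flips 3 -> legal
(4,7): no bracket -> illegal
(5,1): flips 1 -> legal
(5,2): flips 2 -> legal
(5,3): flips 1 -> legal
(5,6): no bracket -> illegal
(5,7): flips 2 -> legal
(6,3): no bracket -> illegal
(6,5): flips 2 -> legal
(6,7): no bracket -> illegal
(7,3): no bracket -> illegal
(7,4): flips 3 -> legal
(7,5): no bracket -> illegal
(7,6): no bracket -> illegal
(7,7): flips 3 -> legal
B mobility = 10
-- W to move --
(0,3): no bracket -> illegal
(0,4): flips 3 -> legal
(0,5): no bracket -> illegal
(1,3): flips 1 -> legal
(1,5): flips 2 -> legal
(2,1): flips 1 -> legal
(2,2): flips 2 -> legal
(2,3): flips 1 -> legal
(2,5): flips 1 -> legal
(3,0): no bracket -> illegal
(3,1): flips 3 -> legal
(4,5): no bracket -> illegal
(5,1): no bracket -> illegal
(5,2): no bracket -> illegal
(6,0): flips 1 -> legal
(6,1): no bracket -> illegal
W mobility = 9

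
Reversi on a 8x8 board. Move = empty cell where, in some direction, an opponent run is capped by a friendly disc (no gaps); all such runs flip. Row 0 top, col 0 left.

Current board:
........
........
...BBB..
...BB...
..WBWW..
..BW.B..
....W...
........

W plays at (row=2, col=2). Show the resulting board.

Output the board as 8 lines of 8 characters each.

Answer: ........
........
..WBBB..
...WB...
..WBWW..
..BW.B..
....W...
........

Derivation:
Place W at (2,2); scan 8 dirs for brackets.
Dir NW: first cell '.' (not opp) -> no flip
Dir N: first cell '.' (not opp) -> no flip
Dir NE: first cell '.' (not opp) -> no flip
Dir W: first cell '.' (not opp) -> no flip
Dir E: opp run (2,3) (2,4) (2,5), next='.' -> no flip
Dir SW: first cell '.' (not opp) -> no flip
Dir S: first cell '.' (not opp) -> no flip
Dir SE: opp run (3,3) capped by W -> flip
All flips: (3,3)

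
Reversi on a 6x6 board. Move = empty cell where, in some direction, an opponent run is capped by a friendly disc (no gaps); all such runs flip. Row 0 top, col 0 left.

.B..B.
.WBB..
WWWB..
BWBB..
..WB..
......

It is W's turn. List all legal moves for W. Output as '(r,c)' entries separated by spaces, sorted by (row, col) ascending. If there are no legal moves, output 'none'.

Answer: (0,2) (0,3) (1,4) (2,4) (3,4) (4,0) (4,4) (5,4)

Derivation:
(0,0): no bracket -> illegal
(0,2): flips 1 -> legal
(0,3): flips 1 -> legal
(0,5): no bracket -> illegal
(1,0): no bracket -> illegal
(1,4): flips 2 -> legal
(1,5): no bracket -> illegal
(2,4): flips 2 -> legal
(3,4): flips 2 -> legal
(4,0): flips 1 -> legal
(4,1): no bracket -> illegal
(4,4): flips 2 -> legal
(5,2): no bracket -> illegal
(5,3): no bracket -> illegal
(5,4): flips 2 -> legal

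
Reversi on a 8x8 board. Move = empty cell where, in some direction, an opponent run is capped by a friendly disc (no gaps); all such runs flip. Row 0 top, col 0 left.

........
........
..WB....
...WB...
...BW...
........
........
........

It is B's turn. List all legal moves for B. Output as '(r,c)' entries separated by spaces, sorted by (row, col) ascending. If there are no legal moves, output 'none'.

(1,1): no bracket -> illegal
(1,2): no bracket -> illegal
(1,3): no bracket -> illegal
(2,1): flips 1 -> legal
(2,4): no bracket -> illegal
(3,1): no bracket -> illegal
(3,2): flips 1 -> legal
(3,5): no bracket -> illegal
(4,2): no bracket -> illegal
(4,5): flips 1 -> legal
(5,3): no bracket -> illegal
(5,4): flips 1 -> legal
(5,5): no bracket -> illegal

Answer: (2,1) (3,2) (4,5) (5,4)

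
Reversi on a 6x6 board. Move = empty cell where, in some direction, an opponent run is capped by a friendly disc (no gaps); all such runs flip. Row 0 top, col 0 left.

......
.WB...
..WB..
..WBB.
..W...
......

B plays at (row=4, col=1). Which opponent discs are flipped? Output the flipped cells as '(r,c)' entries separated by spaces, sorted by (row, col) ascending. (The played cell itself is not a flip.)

Dir NW: first cell '.' (not opp) -> no flip
Dir N: first cell '.' (not opp) -> no flip
Dir NE: opp run (3,2) capped by B -> flip
Dir W: first cell '.' (not opp) -> no flip
Dir E: opp run (4,2), next='.' -> no flip
Dir SW: first cell '.' (not opp) -> no flip
Dir S: first cell '.' (not opp) -> no flip
Dir SE: first cell '.' (not opp) -> no flip

Answer: (3,2)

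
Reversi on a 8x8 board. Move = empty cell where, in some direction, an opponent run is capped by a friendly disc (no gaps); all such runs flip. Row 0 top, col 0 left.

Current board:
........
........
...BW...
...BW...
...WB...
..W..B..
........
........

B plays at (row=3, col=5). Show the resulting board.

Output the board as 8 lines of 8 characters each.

Answer: ........
........
...BW...
...BBB..
...WB...
..W..B..
........
........

Derivation:
Place B at (3,5); scan 8 dirs for brackets.
Dir NW: opp run (2,4), next='.' -> no flip
Dir N: first cell '.' (not opp) -> no flip
Dir NE: first cell '.' (not opp) -> no flip
Dir W: opp run (3,4) capped by B -> flip
Dir E: first cell '.' (not opp) -> no flip
Dir SW: first cell 'B' (not opp) -> no flip
Dir S: first cell '.' (not opp) -> no flip
Dir SE: first cell '.' (not opp) -> no flip
All flips: (3,4)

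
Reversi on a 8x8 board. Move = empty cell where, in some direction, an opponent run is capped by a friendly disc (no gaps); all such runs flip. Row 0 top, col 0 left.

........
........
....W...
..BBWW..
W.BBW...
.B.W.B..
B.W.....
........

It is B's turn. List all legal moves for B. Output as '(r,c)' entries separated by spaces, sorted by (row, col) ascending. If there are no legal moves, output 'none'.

Answer: (1,5) (2,5) (3,6) (4,5) (6,3) (6,4) (7,3)

Derivation:
(1,3): no bracket -> illegal
(1,4): no bracket -> illegal
(1,5): flips 1 -> legal
(2,3): no bracket -> illegal
(2,5): flips 1 -> legal
(2,6): no bracket -> illegal
(3,0): no bracket -> illegal
(3,1): no bracket -> illegal
(3,6): flips 2 -> legal
(4,1): no bracket -> illegal
(4,5): flips 1 -> legal
(4,6): no bracket -> illegal
(5,0): no bracket -> illegal
(5,2): no bracket -> illegal
(5,4): no bracket -> illegal
(6,1): no bracket -> illegal
(6,3): flips 1 -> legal
(6,4): flips 1 -> legal
(7,1): no bracket -> illegal
(7,2): no bracket -> illegal
(7,3): flips 1 -> legal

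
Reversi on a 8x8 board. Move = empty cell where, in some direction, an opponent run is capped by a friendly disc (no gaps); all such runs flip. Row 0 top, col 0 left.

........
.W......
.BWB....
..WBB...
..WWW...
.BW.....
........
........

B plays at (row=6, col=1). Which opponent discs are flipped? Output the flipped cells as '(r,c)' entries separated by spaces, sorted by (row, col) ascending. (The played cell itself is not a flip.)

Dir NW: first cell '.' (not opp) -> no flip
Dir N: first cell 'B' (not opp) -> no flip
Dir NE: opp run (5,2) (4,3) capped by B -> flip
Dir W: first cell '.' (not opp) -> no flip
Dir E: first cell '.' (not opp) -> no flip
Dir SW: first cell '.' (not opp) -> no flip
Dir S: first cell '.' (not opp) -> no flip
Dir SE: first cell '.' (not opp) -> no flip

Answer: (4,3) (5,2)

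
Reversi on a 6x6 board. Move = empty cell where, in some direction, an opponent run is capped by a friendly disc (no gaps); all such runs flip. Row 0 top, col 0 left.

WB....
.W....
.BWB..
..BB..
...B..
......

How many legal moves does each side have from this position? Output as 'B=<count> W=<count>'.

-- B to move --
(0,2): no bracket -> illegal
(1,0): no bracket -> illegal
(1,2): flips 1 -> legal
(1,3): no bracket -> illegal
(2,0): no bracket -> illegal
(3,1): no bracket -> illegal
B mobility = 1
-- W to move --
(0,2): flips 1 -> legal
(1,0): no bracket -> illegal
(1,2): no bracket -> illegal
(1,3): no bracket -> illegal
(1,4): no bracket -> illegal
(2,0): flips 1 -> legal
(2,4): flips 1 -> legal
(3,0): no bracket -> illegal
(3,1): flips 1 -> legal
(3,4): no bracket -> illegal
(4,1): no bracket -> illegal
(4,2): flips 1 -> legal
(4,4): flips 1 -> legal
(5,2): no bracket -> illegal
(5,3): no bracket -> illegal
(5,4): no bracket -> illegal
W mobility = 6

Answer: B=1 W=6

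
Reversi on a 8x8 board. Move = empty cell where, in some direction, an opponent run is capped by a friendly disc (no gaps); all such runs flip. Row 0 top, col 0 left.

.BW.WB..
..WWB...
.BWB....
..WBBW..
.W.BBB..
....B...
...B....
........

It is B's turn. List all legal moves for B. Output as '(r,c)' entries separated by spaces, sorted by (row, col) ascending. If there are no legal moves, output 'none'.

Answer: (0,3) (1,1) (2,5) (2,6) (3,1) (3,6) (5,0)

Derivation:
(0,3): flips 4 -> legal
(1,1): flips 3 -> legal
(1,5): no bracket -> illegal
(2,4): no bracket -> illegal
(2,5): flips 1 -> legal
(2,6): flips 1 -> legal
(3,0): no bracket -> illegal
(3,1): flips 1 -> legal
(3,6): flips 1 -> legal
(4,0): no bracket -> illegal
(4,2): no bracket -> illegal
(4,6): no bracket -> illegal
(5,0): flips 2 -> legal
(5,1): no bracket -> illegal
(5,2): no bracket -> illegal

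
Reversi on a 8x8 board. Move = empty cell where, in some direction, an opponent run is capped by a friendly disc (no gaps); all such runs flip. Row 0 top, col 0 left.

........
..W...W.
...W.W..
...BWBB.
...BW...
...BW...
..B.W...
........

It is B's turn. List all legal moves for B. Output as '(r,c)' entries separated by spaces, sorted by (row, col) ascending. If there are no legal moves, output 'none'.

Answer: (0,7) (1,3) (1,4) (1,5) (4,5) (5,5) (6,5) (7,5)

Derivation:
(0,1): no bracket -> illegal
(0,2): no bracket -> illegal
(0,3): no bracket -> illegal
(0,5): no bracket -> illegal
(0,6): no bracket -> illegal
(0,7): flips 3 -> legal
(1,1): no bracket -> illegal
(1,3): flips 1 -> legal
(1,4): flips 1 -> legal
(1,5): flips 1 -> legal
(1,7): no bracket -> illegal
(2,1): no bracket -> illegal
(2,2): no bracket -> illegal
(2,4): no bracket -> illegal
(2,6): no bracket -> illegal
(2,7): no bracket -> illegal
(3,2): no bracket -> illegal
(4,5): flips 1 -> legal
(5,5): flips 2 -> legal
(6,3): no bracket -> illegal
(6,5): flips 1 -> legal
(7,3): no bracket -> illegal
(7,4): no bracket -> illegal
(7,5): flips 1 -> legal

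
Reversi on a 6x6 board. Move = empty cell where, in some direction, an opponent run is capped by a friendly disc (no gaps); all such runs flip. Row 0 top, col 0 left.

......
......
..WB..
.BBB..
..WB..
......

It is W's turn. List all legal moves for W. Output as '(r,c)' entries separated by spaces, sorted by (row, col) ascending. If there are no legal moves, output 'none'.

Answer: (2,0) (2,4) (4,0) (4,4)

Derivation:
(1,2): no bracket -> illegal
(1,3): no bracket -> illegal
(1,4): no bracket -> illegal
(2,0): flips 1 -> legal
(2,1): no bracket -> illegal
(2,4): flips 2 -> legal
(3,0): no bracket -> illegal
(3,4): no bracket -> illegal
(4,0): flips 1 -> legal
(4,1): no bracket -> illegal
(4,4): flips 2 -> legal
(5,2): no bracket -> illegal
(5,3): no bracket -> illegal
(5,4): no bracket -> illegal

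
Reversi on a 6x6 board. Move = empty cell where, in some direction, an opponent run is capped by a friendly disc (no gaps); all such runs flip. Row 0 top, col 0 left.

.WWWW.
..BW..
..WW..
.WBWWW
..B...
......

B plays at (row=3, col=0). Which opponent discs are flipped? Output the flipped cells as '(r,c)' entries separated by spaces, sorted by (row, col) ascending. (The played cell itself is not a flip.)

Dir NW: edge -> no flip
Dir N: first cell '.' (not opp) -> no flip
Dir NE: first cell '.' (not opp) -> no flip
Dir W: edge -> no flip
Dir E: opp run (3,1) capped by B -> flip
Dir SW: edge -> no flip
Dir S: first cell '.' (not opp) -> no flip
Dir SE: first cell '.' (not opp) -> no flip

Answer: (3,1)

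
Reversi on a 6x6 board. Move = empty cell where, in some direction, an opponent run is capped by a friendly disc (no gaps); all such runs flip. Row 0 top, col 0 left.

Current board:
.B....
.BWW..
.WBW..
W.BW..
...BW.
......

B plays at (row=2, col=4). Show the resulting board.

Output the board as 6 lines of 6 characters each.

Answer: .B....
.BWW..
.WBBB.
W.BW..
...BW.
......

Derivation:
Place B at (2,4); scan 8 dirs for brackets.
Dir NW: opp run (1,3), next='.' -> no flip
Dir N: first cell '.' (not opp) -> no flip
Dir NE: first cell '.' (not opp) -> no flip
Dir W: opp run (2,3) capped by B -> flip
Dir E: first cell '.' (not opp) -> no flip
Dir SW: opp run (3,3), next='.' -> no flip
Dir S: first cell '.' (not opp) -> no flip
Dir SE: first cell '.' (not opp) -> no flip
All flips: (2,3)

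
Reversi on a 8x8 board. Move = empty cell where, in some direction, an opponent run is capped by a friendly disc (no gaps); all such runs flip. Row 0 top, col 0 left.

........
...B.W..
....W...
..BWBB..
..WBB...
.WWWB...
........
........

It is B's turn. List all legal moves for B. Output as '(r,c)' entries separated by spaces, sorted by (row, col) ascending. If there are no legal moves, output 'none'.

(0,4): no bracket -> illegal
(0,5): no bracket -> illegal
(0,6): no bracket -> illegal
(1,4): flips 1 -> legal
(1,6): no bracket -> illegal
(2,2): flips 1 -> legal
(2,3): flips 1 -> legal
(2,5): no bracket -> illegal
(2,6): no bracket -> illegal
(3,1): no bracket -> illegal
(4,0): no bracket -> illegal
(4,1): flips 1 -> legal
(5,0): flips 3 -> legal
(6,0): no bracket -> illegal
(6,1): flips 1 -> legal
(6,2): flips 3 -> legal
(6,3): flips 1 -> legal
(6,4): no bracket -> illegal

Answer: (1,4) (2,2) (2,3) (4,1) (5,0) (6,1) (6,2) (6,3)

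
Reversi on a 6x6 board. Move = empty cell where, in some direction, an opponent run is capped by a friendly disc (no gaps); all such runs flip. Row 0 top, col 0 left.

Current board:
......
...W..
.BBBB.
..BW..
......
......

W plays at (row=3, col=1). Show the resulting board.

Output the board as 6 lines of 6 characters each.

Answer: ......
...W..
.BWBB.
.WWW..
......
......

Derivation:
Place W at (3,1); scan 8 dirs for brackets.
Dir NW: first cell '.' (not opp) -> no flip
Dir N: opp run (2,1), next='.' -> no flip
Dir NE: opp run (2,2) capped by W -> flip
Dir W: first cell '.' (not opp) -> no flip
Dir E: opp run (3,2) capped by W -> flip
Dir SW: first cell '.' (not opp) -> no flip
Dir S: first cell '.' (not opp) -> no flip
Dir SE: first cell '.' (not opp) -> no flip
All flips: (2,2) (3,2)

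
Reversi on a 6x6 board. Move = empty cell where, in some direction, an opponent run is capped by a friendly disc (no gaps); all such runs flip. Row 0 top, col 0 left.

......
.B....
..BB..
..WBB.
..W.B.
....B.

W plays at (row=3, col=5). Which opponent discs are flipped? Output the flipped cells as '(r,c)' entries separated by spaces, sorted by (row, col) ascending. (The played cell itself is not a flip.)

Dir NW: first cell '.' (not opp) -> no flip
Dir N: first cell '.' (not opp) -> no flip
Dir NE: edge -> no flip
Dir W: opp run (3,4) (3,3) capped by W -> flip
Dir E: edge -> no flip
Dir SW: opp run (4,4), next='.' -> no flip
Dir S: first cell '.' (not opp) -> no flip
Dir SE: edge -> no flip

Answer: (3,3) (3,4)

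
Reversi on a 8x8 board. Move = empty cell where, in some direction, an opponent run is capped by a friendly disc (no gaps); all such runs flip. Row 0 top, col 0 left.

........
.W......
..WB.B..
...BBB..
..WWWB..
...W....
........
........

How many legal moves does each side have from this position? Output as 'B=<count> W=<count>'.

Answer: B=9 W=5

Derivation:
-- B to move --
(0,0): flips 2 -> legal
(0,1): no bracket -> illegal
(0,2): no bracket -> illegal
(1,0): no bracket -> illegal
(1,2): no bracket -> illegal
(1,3): no bracket -> illegal
(2,0): no bracket -> illegal
(2,1): flips 1 -> legal
(3,1): no bracket -> illegal
(3,2): no bracket -> illegal
(4,1): flips 3 -> legal
(5,1): flips 1 -> legal
(5,2): flips 1 -> legal
(5,4): flips 1 -> legal
(5,5): flips 1 -> legal
(6,2): flips 2 -> legal
(6,3): flips 2 -> legal
(6,4): no bracket -> illegal
B mobility = 9
-- W to move --
(1,2): no bracket -> illegal
(1,3): flips 2 -> legal
(1,4): no bracket -> illegal
(1,5): no bracket -> illegal
(1,6): flips 2 -> legal
(2,4): flips 3 -> legal
(2,6): flips 1 -> legal
(3,2): no bracket -> illegal
(3,6): no bracket -> illegal
(4,6): flips 1 -> legal
(5,4): no bracket -> illegal
(5,5): no bracket -> illegal
(5,6): no bracket -> illegal
W mobility = 5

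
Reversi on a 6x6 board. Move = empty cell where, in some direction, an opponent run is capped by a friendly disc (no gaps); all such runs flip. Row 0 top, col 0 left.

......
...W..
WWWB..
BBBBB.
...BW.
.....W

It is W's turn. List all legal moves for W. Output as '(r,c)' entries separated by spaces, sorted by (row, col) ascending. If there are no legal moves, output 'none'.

(1,2): no bracket -> illegal
(1,4): no bracket -> illegal
(2,4): flips 2 -> legal
(2,5): no bracket -> illegal
(3,5): no bracket -> illegal
(4,0): flips 2 -> legal
(4,1): flips 1 -> legal
(4,2): flips 3 -> legal
(4,5): no bracket -> illegal
(5,2): no bracket -> illegal
(5,3): flips 3 -> legal
(5,4): flips 2 -> legal

Answer: (2,4) (4,0) (4,1) (4,2) (5,3) (5,4)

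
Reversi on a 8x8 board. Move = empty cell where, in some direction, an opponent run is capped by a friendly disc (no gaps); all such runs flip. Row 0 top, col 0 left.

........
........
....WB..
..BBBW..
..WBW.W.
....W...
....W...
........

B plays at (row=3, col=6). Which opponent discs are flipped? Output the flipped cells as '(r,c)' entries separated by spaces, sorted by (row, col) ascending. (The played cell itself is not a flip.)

Dir NW: first cell 'B' (not opp) -> no flip
Dir N: first cell '.' (not opp) -> no flip
Dir NE: first cell '.' (not opp) -> no flip
Dir W: opp run (3,5) capped by B -> flip
Dir E: first cell '.' (not opp) -> no flip
Dir SW: first cell '.' (not opp) -> no flip
Dir S: opp run (4,6), next='.' -> no flip
Dir SE: first cell '.' (not opp) -> no flip

Answer: (3,5)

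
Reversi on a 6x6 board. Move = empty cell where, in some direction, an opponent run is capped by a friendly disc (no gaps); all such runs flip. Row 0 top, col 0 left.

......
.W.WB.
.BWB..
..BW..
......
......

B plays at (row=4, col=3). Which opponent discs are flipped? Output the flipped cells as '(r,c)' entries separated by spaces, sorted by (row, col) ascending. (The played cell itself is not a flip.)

Dir NW: first cell 'B' (not opp) -> no flip
Dir N: opp run (3,3) capped by B -> flip
Dir NE: first cell '.' (not opp) -> no flip
Dir W: first cell '.' (not opp) -> no flip
Dir E: first cell '.' (not opp) -> no flip
Dir SW: first cell '.' (not opp) -> no flip
Dir S: first cell '.' (not opp) -> no flip
Dir SE: first cell '.' (not opp) -> no flip

Answer: (3,3)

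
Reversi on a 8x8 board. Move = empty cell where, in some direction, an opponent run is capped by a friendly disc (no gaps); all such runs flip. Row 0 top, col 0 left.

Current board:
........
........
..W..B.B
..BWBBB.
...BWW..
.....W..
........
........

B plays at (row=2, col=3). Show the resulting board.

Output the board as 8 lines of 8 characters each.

Answer: ........
........
..WB.B.B
..BBBBB.
...BWW..
.....W..
........
........

Derivation:
Place B at (2,3); scan 8 dirs for brackets.
Dir NW: first cell '.' (not opp) -> no flip
Dir N: first cell '.' (not opp) -> no flip
Dir NE: first cell '.' (not opp) -> no flip
Dir W: opp run (2,2), next='.' -> no flip
Dir E: first cell '.' (not opp) -> no flip
Dir SW: first cell 'B' (not opp) -> no flip
Dir S: opp run (3,3) capped by B -> flip
Dir SE: first cell 'B' (not opp) -> no flip
All flips: (3,3)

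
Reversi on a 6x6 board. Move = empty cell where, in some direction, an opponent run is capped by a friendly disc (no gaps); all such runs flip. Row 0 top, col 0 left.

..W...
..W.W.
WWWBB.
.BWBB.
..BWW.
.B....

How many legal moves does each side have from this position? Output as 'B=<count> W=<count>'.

-- B to move --
(0,1): flips 1 -> legal
(0,3): no bracket -> illegal
(0,4): flips 1 -> legal
(0,5): flips 1 -> legal
(1,0): no bracket -> illegal
(1,1): flips 2 -> legal
(1,3): flips 1 -> legal
(1,5): no bracket -> illegal
(2,5): no bracket -> illegal
(3,0): no bracket -> illegal
(3,5): no bracket -> illegal
(4,1): flips 1 -> legal
(4,5): flips 2 -> legal
(5,2): flips 1 -> legal
(5,3): flips 1 -> legal
(5,4): flips 1 -> legal
(5,5): flips 1 -> legal
B mobility = 11
-- W to move --
(1,3): flips 2 -> legal
(1,5): no bracket -> illegal
(2,5): flips 3 -> legal
(3,0): flips 1 -> legal
(3,5): flips 2 -> legal
(4,0): flips 1 -> legal
(4,1): flips 2 -> legal
(4,5): flips 2 -> legal
(5,0): no bracket -> illegal
(5,2): flips 1 -> legal
(5,3): flips 2 -> legal
W mobility = 9

Answer: B=11 W=9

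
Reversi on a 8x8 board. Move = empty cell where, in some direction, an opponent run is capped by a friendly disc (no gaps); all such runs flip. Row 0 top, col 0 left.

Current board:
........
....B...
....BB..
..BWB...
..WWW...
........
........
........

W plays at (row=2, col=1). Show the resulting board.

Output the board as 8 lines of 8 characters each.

Place W at (2,1); scan 8 dirs for brackets.
Dir NW: first cell '.' (not opp) -> no flip
Dir N: first cell '.' (not opp) -> no flip
Dir NE: first cell '.' (not opp) -> no flip
Dir W: first cell '.' (not opp) -> no flip
Dir E: first cell '.' (not opp) -> no flip
Dir SW: first cell '.' (not opp) -> no flip
Dir S: first cell '.' (not opp) -> no flip
Dir SE: opp run (3,2) capped by W -> flip
All flips: (3,2)

Answer: ........
....B...
.W..BB..
..WWB...
..WWW...
........
........
........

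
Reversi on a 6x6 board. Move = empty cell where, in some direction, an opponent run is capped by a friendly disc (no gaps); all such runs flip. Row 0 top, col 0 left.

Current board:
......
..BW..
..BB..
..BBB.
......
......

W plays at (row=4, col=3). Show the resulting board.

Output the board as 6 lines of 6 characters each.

Place W at (4,3); scan 8 dirs for brackets.
Dir NW: opp run (3,2), next='.' -> no flip
Dir N: opp run (3,3) (2,3) capped by W -> flip
Dir NE: opp run (3,4), next='.' -> no flip
Dir W: first cell '.' (not opp) -> no flip
Dir E: first cell '.' (not opp) -> no flip
Dir SW: first cell '.' (not opp) -> no flip
Dir S: first cell '.' (not opp) -> no flip
Dir SE: first cell '.' (not opp) -> no flip
All flips: (2,3) (3,3)

Answer: ......
..BW..
..BW..
..BWB.
...W..
......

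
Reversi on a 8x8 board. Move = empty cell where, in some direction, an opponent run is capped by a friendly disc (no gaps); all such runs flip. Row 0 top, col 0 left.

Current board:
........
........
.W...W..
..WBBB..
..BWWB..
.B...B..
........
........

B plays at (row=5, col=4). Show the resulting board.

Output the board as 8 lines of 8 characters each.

Answer: ........
........
.W...W..
..WBBB..
..BWBB..
.B..BB..
........
........

Derivation:
Place B at (5,4); scan 8 dirs for brackets.
Dir NW: opp run (4,3) (3,2) (2,1), next='.' -> no flip
Dir N: opp run (4,4) capped by B -> flip
Dir NE: first cell 'B' (not opp) -> no flip
Dir W: first cell '.' (not opp) -> no flip
Dir E: first cell 'B' (not opp) -> no flip
Dir SW: first cell '.' (not opp) -> no flip
Dir S: first cell '.' (not opp) -> no flip
Dir SE: first cell '.' (not opp) -> no flip
All flips: (4,4)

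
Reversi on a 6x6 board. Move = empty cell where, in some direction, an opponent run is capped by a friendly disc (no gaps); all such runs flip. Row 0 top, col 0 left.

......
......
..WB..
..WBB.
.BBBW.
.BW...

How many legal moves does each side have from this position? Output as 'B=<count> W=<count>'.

-- B to move --
(1,1): flips 1 -> legal
(1,2): flips 2 -> legal
(1,3): no bracket -> illegal
(2,1): flips 2 -> legal
(3,1): flips 1 -> legal
(3,5): no bracket -> illegal
(4,5): flips 1 -> legal
(5,3): flips 1 -> legal
(5,4): flips 1 -> legal
(5,5): flips 1 -> legal
B mobility = 8
-- W to move --
(1,2): no bracket -> illegal
(1,3): no bracket -> illegal
(1,4): flips 1 -> legal
(2,4): flips 2 -> legal
(2,5): flips 2 -> legal
(3,0): flips 1 -> legal
(3,1): no bracket -> illegal
(3,5): flips 2 -> legal
(4,0): flips 3 -> legal
(4,5): no bracket -> illegal
(5,0): flips 2 -> legal
(5,3): no bracket -> illegal
(5,4): flips 1 -> legal
W mobility = 8

Answer: B=8 W=8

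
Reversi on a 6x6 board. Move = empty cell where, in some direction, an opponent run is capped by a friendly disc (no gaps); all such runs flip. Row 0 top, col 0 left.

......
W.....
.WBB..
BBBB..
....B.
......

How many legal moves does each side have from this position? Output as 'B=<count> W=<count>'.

-- B to move --
(0,0): no bracket -> illegal
(0,1): no bracket -> illegal
(1,1): flips 1 -> legal
(1,2): flips 1 -> legal
(2,0): flips 1 -> legal
B mobility = 3
-- W to move --
(1,1): no bracket -> illegal
(1,2): no bracket -> illegal
(1,3): no bracket -> illegal
(1,4): no bracket -> illegal
(2,0): no bracket -> illegal
(2,4): flips 2 -> legal
(3,4): no bracket -> illegal
(3,5): no bracket -> illegal
(4,0): no bracket -> illegal
(4,1): flips 1 -> legal
(4,2): no bracket -> illegal
(4,3): flips 1 -> legal
(4,5): no bracket -> illegal
(5,3): no bracket -> illegal
(5,4): no bracket -> illegal
(5,5): no bracket -> illegal
W mobility = 3

Answer: B=3 W=3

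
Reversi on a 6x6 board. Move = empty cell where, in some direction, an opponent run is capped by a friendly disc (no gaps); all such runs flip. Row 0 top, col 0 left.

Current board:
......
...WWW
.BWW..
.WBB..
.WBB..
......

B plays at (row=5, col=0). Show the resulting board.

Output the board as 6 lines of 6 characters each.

Answer: ......
...WWW
.BWW..
.WBB..
.BBB..
B.....

Derivation:
Place B at (5,0); scan 8 dirs for brackets.
Dir NW: edge -> no flip
Dir N: first cell '.' (not opp) -> no flip
Dir NE: opp run (4,1) capped by B -> flip
Dir W: edge -> no flip
Dir E: first cell '.' (not opp) -> no flip
Dir SW: edge -> no flip
Dir S: edge -> no flip
Dir SE: edge -> no flip
All flips: (4,1)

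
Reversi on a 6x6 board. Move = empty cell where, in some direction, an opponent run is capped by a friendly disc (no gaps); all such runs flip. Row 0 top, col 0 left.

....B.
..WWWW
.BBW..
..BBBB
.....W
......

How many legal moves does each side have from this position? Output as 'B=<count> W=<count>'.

Answer: B=6 W=7

Derivation:
-- B to move --
(0,1): flips 2 -> legal
(0,2): flips 1 -> legal
(0,3): flips 3 -> legal
(0,5): flips 2 -> legal
(1,1): no bracket -> illegal
(2,4): flips 2 -> legal
(2,5): no bracket -> illegal
(4,4): no bracket -> illegal
(5,4): no bracket -> illegal
(5,5): flips 1 -> legal
B mobility = 6
-- W to move --
(0,3): no bracket -> illegal
(0,5): no bracket -> illegal
(1,0): no bracket -> illegal
(1,1): no bracket -> illegal
(2,0): flips 2 -> legal
(2,4): no bracket -> illegal
(2,5): flips 1 -> legal
(3,0): flips 1 -> legal
(3,1): flips 1 -> legal
(4,1): flips 1 -> legal
(4,2): flips 2 -> legal
(4,3): flips 1 -> legal
(4,4): no bracket -> illegal
W mobility = 7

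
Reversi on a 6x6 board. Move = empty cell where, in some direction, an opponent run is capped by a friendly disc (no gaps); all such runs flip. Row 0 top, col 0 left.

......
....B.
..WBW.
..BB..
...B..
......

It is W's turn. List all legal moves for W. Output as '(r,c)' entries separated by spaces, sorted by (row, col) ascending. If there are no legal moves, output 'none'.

Answer: (0,4) (4,2) (4,4)

Derivation:
(0,3): no bracket -> illegal
(0,4): flips 1 -> legal
(0,5): no bracket -> illegal
(1,2): no bracket -> illegal
(1,3): no bracket -> illegal
(1,5): no bracket -> illegal
(2,1): no bracket -> illegal
(2,5): no bracket -> illegal
(3,1): no bracket -> illegal
(3,4): no bracket -> illegal
(4,1): no bracket -> illegal
(4,2): flips 2 -> legal
(4,4): flips 1 -> legal
(5,2): no bracket -> illegal
(5,3): no bracket -> illegal
(5,4): no bracket -> illegal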